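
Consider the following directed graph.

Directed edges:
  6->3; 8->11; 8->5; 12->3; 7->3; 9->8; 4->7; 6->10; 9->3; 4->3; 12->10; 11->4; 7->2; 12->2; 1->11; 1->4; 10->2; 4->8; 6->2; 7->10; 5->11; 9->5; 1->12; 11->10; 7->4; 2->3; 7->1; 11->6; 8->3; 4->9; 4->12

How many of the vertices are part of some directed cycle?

A vertex is on a directed cycle iff it belongs to a strongly connected component of size ≥ 2 (or has a self-loop).
The vertices on cycles are {1, 4, 5, 7, 8, 9, 11} — 7 in total.

7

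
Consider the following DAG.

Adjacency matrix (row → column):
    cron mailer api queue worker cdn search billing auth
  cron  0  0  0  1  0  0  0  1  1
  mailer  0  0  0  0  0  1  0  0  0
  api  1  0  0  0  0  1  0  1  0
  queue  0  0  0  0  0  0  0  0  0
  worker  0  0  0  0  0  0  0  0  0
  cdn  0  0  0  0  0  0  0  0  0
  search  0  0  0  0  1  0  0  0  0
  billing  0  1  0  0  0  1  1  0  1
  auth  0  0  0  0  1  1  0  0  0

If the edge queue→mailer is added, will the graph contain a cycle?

No

Adding queue→mailer creates a cycle iff mailer can already reach queue.
Explore from mailer: no path reaches queue. The graph stays acyclic.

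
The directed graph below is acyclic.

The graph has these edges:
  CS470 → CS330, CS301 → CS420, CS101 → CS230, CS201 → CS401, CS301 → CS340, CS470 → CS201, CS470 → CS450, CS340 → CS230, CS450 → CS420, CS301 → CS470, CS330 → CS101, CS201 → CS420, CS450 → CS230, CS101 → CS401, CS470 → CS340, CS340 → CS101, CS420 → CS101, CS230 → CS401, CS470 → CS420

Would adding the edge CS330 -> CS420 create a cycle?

No

Adding CS330→CS420 creates a cycle iff CS420 can already reach CS330.
Explore from CS420: no path reaches CS330. The graph stays acyclic.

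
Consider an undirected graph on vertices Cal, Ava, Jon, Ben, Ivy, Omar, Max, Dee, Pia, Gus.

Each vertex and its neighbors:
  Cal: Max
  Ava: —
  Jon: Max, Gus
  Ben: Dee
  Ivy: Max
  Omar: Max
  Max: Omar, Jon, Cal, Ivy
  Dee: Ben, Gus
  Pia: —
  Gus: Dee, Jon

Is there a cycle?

No

DFS, tracking each vertex's parent; an edge to a visited non-parent vertex closes a cycle.
Start from Ben:
visit Ben (parent –)
  visit Dee (parent Ben)
    Dee–Ben: parent, skip
    visit Gus (parent Dee)
      Gus–Dee: parent, skip
      visit Jon (parent Gus)
        visit Max (parent Jon)
          visit Omar (parent Max)
            Omar–Max: parent, skip
          Max–Jon: parent, skip
          visit Cal (parent Max)
            Cal–Max: parent, skip
          visit Ivy (parent Max)
            Ivy–Max: parent, skip
        Jon–Gus: parent, skip
visit Ava (parent –)
visit Pia (parent –)
No non-parent visited neighbor found — the graph is a forest.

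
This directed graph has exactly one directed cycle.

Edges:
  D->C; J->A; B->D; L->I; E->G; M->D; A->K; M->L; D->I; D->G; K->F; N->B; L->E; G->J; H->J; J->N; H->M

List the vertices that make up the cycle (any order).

DFS with gray/black marking from J:
J gray
  N gray
    B gray
      D gray
        G gray
          G→J: J is gray → back edge
Back edge closes the cycle J → N → B → D → G → J; its vertices are {B, D, G, J, N}.

B, D, G, J, N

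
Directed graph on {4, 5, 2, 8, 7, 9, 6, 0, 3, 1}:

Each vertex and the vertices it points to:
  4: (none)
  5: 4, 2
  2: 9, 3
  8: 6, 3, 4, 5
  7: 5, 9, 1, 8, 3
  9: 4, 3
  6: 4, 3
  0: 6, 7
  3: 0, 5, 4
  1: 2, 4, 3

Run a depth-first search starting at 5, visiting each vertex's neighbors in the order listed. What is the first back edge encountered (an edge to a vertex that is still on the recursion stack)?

6->3

DFS from 5 (visiting each vertex's neighbors in the order listed); mark gray on enter, black on exit:
5 gray
  4 gray
  4 black
  2 gray
    9 gray
      9→4: 4 black — skip
      3 gray
        0 gray
          6 gray
            6→4: 4 black — skip
            6→3: 3 is gray → back edge
First back edge: 6 → 3.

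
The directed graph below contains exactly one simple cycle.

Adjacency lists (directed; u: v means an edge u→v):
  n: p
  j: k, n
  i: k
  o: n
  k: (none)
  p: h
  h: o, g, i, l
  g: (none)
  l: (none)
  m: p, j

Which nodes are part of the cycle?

h, n, o, p

DFS with gray/black marking from p:
p gray
  h gray
    o gray
      n gray
        n→p: p is gray → back edge
Back edge closes the cycle p → h → o → n → p; its vertices are {h, n, o, p}.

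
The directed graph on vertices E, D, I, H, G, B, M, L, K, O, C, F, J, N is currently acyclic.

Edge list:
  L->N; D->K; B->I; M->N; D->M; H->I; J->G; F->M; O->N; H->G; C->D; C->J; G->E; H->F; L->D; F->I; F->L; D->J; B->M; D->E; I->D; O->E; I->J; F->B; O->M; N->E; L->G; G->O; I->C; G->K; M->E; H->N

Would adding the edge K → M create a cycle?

No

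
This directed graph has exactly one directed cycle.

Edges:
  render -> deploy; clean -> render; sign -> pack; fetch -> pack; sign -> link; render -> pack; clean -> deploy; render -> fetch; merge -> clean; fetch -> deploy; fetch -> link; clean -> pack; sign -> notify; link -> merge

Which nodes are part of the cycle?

DFS with gray/black marking from link:
link gray
  merge gray
    clean gray
      render gray
        deploy gray
        deploy black
        fetch gray
          pack gray
          pack black
          fetch→deploy: deploy black — skip
          fetch→link: link is gray → back edge
Back edge closes the cycle link → merge → clean → render → fetch → link; its vertices are {link, clean, fetch, merge, render}.

link, clean, fetch, merge, render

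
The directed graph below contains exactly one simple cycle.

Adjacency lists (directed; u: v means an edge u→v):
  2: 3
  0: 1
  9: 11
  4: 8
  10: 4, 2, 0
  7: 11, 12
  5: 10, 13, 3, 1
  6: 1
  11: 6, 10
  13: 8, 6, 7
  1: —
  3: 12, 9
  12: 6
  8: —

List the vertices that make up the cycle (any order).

2, 3, 9, 10, 11

DFS with gray/black marking from 10:
10 gray
  4 gray
    8 gray
    8 black
  4 black
  2 gray
    3 gray
      12 gray
        6 gray
          1 gray
          1 black
        6 black
      12 black
      9 gray
        11 gray
          11→6: 6 black — skip
          11→10: 10 is gray → back edge
Back edge closes the cycle 10 → 2 → 3 → 9 → 11 → 10; its vertices are {2, 3, 9, 10, 11}.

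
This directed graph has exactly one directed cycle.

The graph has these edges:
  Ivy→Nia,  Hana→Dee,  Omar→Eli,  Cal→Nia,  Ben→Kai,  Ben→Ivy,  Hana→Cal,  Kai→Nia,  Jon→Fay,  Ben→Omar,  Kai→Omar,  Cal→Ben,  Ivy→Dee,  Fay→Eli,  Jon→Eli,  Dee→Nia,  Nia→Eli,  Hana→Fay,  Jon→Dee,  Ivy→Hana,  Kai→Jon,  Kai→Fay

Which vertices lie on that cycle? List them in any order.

Ben, Cal, Ivy, Hana

DFS with gray/black marking from Ben:
Ben gray
  Kai gray
    Nia gray
      Eli gray
      Eli black
    Nia black
    Omar gray
      Omar→Eli: Eli black — skip
    Omar black
    Fay gray
      Fay→Eli: Eli black — skip
    Fay black
    Jon gray
      Dee gray
        Dee→Nia: Nia black — skip
      Dee black
      Jon→Fay: Fay black — skip
      Jon→Eli: Eli black — skip
    Jon black
  Kai black
  Ben→Omar: Omar black — skip
  Ivy gray
    Hana gray
      Hana→Fay: Fay black — skip
      Hana→Dee: Dee black — skip
      Cal gray
        Cal→Ben: Ben is gray → back edge
Back edge closes the cycle Ben → Ivy → Hana → Cal → Ben; its vertices are {Ben, Cal, Ivy, Hana}.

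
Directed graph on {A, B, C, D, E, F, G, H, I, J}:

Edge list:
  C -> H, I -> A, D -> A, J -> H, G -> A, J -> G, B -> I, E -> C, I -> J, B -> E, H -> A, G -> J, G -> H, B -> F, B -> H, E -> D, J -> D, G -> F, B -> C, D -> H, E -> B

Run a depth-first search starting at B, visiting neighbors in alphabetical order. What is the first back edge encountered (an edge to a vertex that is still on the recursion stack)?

DFS from B (visiting neighbors in alphabetical order); mark gray on enter, black on exit:
B gray
  C gray
    H gray
      A gray
      A black
    H black
  C black
  E gray
    E→B: B is gray → back edge
First back edge: E → B.

E→B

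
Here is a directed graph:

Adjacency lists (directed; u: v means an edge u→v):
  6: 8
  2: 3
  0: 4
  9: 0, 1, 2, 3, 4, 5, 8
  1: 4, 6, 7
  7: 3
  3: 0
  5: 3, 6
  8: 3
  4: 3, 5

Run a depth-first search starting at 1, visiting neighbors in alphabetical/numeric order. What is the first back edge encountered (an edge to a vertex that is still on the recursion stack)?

0->4

DFS from 1 (visiting neighbors in alphabetical/numeric order); mark gray on enter, black on exit:
1 gray
  4 gray
    3 gray
      0 gray
        0→4: 4 is gray → back edge
First back edge: 0 → 4.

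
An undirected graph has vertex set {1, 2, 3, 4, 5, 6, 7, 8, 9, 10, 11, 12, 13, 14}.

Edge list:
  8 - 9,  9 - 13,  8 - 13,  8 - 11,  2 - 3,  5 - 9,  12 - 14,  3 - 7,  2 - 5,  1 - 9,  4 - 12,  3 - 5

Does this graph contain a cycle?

Yes

DFS, tracking each vertex's parent; an edge to a visited non-parent vertex closes a cycle.
Start from 2:
visit 2 (parent –)
  visit 5 (parent 2)
    visit 3 (parent 5)
      3–5: parent, skip
      visit 7 (parent 3)
        7–3: parent, skip
      3–2: 2 visited and ≠ parent → cycle
Cycle: 2 – 5 – 3 – 2.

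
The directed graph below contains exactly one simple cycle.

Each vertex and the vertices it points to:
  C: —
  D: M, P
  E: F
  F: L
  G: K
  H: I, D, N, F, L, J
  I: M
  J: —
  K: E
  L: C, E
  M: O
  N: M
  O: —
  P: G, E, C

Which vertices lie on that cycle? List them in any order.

E, F, L

DFS with gray/black marking from F:
F gray
  L gray
    C gray
    C black
    E gray
      E→F: F is gray → back edge
Back edge closes the cycle F → L → E → F; its vertices are {E, F, L}.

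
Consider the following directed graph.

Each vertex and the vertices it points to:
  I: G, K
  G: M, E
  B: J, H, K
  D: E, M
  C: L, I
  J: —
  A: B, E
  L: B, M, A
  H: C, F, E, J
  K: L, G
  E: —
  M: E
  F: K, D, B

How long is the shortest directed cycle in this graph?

3

For each vertex v, BFS finds the shortest path from v back to v.
The shortest such closed walk is H → F → B → H, length 3.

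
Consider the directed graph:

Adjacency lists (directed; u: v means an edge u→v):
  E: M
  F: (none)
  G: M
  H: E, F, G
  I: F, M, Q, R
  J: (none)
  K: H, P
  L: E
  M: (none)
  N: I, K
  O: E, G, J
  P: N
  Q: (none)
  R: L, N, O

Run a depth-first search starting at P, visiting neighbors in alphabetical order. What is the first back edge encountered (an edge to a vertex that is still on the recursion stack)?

DFS from P (visiting neighbors in alphabetical order); mark gray on enter, black on exit:
P gray
  N gray
    I gray
      F gray
      F black
      M gray
      M black
      Q gray
      Q black
      R gray
        L gray
          E gray
            E→M: M black — skip
          E black
        L black
        R→N: N is gray → back edge
First back edge: R → N.

R->N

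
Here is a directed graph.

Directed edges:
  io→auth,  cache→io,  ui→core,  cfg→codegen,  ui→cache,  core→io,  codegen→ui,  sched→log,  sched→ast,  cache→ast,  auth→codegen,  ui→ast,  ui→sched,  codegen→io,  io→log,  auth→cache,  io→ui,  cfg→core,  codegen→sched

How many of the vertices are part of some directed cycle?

A vertex is on a directed cycle iff it belongs to a strongly connected component of size ≥ 2 (or has a self-loop).
The vertices on cycles are {io, ui, auth, core, cache, codegen} — 6 in total.

6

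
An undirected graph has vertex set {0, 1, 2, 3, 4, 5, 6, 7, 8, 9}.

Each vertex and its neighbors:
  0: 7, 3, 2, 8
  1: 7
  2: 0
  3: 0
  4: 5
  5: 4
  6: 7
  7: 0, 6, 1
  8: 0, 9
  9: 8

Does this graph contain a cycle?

No

DFS, tracking each vertex's parent; an edge to a visited non-parent vertex closes a cycle.
Start from 7:
visit 7 (parent –)
  visit 0 (parent 7)
    0–7: parent, skip
    visit 3 (parent 0)
      3–0: parent, skip
    visit 2 (parent 0)
      2–0: parent, skip
    visit 8 (parent 0)
      8–0: parent, skip
      visit 9 (parent 8)
        9–8: parent, skip
  visit 6 (parent 7)
    6–7: parent, skip
  visit 1 (parent 7)
    1–7: parent, skip
visit 4 (parent –)
  visit 5 (parent 4)
    5–4: parent, skip
No non-parent visited neighbor found — the graph is a forest.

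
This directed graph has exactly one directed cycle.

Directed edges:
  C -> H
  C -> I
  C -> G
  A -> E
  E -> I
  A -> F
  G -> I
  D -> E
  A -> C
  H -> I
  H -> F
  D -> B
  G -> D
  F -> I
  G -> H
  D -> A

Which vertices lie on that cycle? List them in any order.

A, C, D, G

DFS with gray/black marking from G:
G gray
  I gray
  I black
  H gray
    H→I: I black — skip
    F gray
      F→I: I black — skip
    F black
  H black
  D gray
    A gray
      C gray
        C→G: G is gray → back edge
Back edge closes the cycle G → D → A → C → G; its vertices are {A, C, D, G}.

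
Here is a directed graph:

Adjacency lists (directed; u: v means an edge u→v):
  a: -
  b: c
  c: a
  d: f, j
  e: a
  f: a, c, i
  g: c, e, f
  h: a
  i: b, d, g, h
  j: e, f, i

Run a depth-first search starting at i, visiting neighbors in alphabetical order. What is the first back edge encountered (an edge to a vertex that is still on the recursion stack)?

f→i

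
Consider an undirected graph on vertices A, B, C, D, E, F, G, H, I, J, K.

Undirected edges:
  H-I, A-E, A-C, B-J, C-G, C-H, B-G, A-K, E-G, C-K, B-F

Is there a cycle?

Yes

DFS, tracking each vertex's parent; an edge to a visited non-parent vertex closes a cycle.
Start from F:
visit F (parent –)
  visit B (parent F)
    visit G (parent B)
      G–B: parent, skip
      visit E (parent G)
        visit A (parent E)
          A–E: parent, skip
          visit C (parent A)
            C–A: parent, skip
            visit K (parent C)
              K–C: parent, skip
              K–A: A visited and ≠ parent → cycle
Cycle: A – C – K – A.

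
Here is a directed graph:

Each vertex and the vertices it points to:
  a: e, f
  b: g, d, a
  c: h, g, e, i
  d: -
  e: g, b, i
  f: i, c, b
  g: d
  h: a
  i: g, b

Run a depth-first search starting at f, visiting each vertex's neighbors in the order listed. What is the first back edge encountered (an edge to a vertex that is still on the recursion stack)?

DFS from f (visiting each vertex's neighbors in the order listed); mark gray on enter, black on exit:
f gray
  i gray
    g gray
      d gray
      d black
    g black
    b gray
      b→g: g black — skip
      b→d: d black — skip
      a gray
        e gray
          e→g: g black — skip
          e→b: b is gray → back edge
First back edge: e → b.

e->b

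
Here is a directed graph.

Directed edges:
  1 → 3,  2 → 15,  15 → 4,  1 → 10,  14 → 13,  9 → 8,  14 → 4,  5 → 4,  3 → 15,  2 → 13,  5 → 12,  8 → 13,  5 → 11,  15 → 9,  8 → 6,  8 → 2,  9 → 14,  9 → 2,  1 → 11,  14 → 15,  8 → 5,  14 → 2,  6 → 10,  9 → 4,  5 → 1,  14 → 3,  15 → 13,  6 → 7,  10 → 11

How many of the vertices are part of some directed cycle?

A vertex is on a directed cycle iff it belongs to a strongly connected component of size ≥ 2 (or has a self-loop).
The vertices on cycles are {1, 2, 3, 5, 8, 9, 14, 15} — 8 in total.

8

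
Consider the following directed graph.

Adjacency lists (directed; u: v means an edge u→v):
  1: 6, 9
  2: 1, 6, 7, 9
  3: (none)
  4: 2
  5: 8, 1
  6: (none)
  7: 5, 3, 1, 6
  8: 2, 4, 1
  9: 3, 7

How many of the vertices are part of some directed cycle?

A vertex is on a directed cycle iff it belongs to a strongly connected component of size ≥ 2 (or has a self-loop).
The vertices on cycles are {1, 2, 4, 5, 7, 8, 9} — 7 in total.

7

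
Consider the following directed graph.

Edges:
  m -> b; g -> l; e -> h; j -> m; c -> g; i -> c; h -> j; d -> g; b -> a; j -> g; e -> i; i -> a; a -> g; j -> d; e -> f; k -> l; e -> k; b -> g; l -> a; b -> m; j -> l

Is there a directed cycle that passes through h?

No

h lies on a cycle iff there is a path from h back to itself.
Exploring from h, it never reaches itself; equivalently, its strongly connected component is a singleton.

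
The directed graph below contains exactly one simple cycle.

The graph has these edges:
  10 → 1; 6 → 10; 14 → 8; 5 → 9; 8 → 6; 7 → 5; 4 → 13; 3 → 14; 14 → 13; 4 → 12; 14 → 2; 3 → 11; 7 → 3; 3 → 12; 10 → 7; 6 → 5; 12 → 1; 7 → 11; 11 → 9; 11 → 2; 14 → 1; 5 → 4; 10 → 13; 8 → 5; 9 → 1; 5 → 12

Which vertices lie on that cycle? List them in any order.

3, 6, 7, 8, 10, 14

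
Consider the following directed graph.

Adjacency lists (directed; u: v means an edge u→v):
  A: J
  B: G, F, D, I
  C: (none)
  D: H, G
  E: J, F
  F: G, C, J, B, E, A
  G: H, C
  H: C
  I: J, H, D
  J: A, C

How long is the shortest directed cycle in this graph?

For each vertex v, BFS finds the shortest path from v back to v.
The shortest such closed walk is F → E → F, length 2.

2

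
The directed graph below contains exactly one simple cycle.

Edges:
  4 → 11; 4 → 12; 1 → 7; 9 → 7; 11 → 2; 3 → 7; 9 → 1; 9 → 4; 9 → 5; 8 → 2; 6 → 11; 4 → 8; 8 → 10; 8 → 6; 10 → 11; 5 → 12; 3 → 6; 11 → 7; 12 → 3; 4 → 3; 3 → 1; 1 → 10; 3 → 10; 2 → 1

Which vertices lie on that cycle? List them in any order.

1, 2, 10, 11

DFS with gray/black marking from 2:
2 gray
  1 gray
    10 gray
      11 gray
        11→2: 2 is gray → back edge
Back edge closes the cycle 2 → 1 → 10 → 11 → 2; its vertices are {1, 2, 10, 11}.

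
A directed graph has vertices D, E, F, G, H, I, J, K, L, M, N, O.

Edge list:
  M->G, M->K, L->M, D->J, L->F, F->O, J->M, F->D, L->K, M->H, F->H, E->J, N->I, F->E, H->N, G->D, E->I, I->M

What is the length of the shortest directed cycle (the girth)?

For each vertex v, BFS finds the shortest path from v back to v.
The shortest such closed walk is M → G → D → J → M, length 4.

4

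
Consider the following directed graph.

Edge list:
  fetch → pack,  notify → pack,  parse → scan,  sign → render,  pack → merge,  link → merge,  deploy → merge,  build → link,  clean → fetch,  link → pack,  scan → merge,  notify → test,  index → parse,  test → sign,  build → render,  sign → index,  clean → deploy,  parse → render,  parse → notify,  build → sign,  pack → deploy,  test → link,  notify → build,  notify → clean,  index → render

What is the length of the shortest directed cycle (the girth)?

For each vertex v, BFS finds the shortest path from v back to v.
The shortest such closed walk is index → parse → notify → test → sign → index, length 5.

5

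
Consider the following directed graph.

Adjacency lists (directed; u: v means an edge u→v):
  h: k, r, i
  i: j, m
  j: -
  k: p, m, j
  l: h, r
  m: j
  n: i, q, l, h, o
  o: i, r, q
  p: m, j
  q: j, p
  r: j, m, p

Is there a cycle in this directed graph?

DFS with white/gray/black marking, starting from h:
h gray
  k gray
    p gray
      m gray
        j gray
        j black
      m black
      p→j: j black — skip
    p black
    k→m: m black — skip
    k→j: j black — skip
  k black
  r gray
    r→j: j black — skip
    r→m: m black — skip
    r→p: p black — skip
  r black
  i gray
    i→j: j black — skip
    i→m: m black — skip
  i black
h black
l gray
  l→h: h black — skip
  l→r: r black — skip
l black
n gray
  n→i: i black — skip
  q gray
    q→j: j black — skip
    q→p: p black — skip
  q black
  n→l: l black — skip
  n→h: h black — skip
  o gray
    o→i: i black — skip
    o→r: r black — skip
    o→q: q black — skip
  o black
n black
Every edge goes to a white or black vertex — no back edge, so the graph is acyclic.

No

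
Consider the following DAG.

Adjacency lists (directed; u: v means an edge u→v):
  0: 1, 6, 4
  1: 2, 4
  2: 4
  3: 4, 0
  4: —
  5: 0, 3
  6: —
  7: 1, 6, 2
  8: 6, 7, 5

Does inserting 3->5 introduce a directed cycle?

Yes

Adding 3→5 creates a cycle iff 5 can already reach 3.
Path from 5: 5 → 3.
So 5 → … → 3 → 5 is a cycle.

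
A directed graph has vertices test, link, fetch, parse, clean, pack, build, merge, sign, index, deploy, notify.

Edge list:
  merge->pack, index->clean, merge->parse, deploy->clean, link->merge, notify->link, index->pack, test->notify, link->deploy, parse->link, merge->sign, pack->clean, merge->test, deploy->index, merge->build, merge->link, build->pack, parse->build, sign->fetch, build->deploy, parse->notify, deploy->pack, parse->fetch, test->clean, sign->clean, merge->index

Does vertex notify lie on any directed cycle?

Yes

notify is on a cycle iff notify can reach itself via ≥1 edge.
notify → link → merge → test → notify — yes.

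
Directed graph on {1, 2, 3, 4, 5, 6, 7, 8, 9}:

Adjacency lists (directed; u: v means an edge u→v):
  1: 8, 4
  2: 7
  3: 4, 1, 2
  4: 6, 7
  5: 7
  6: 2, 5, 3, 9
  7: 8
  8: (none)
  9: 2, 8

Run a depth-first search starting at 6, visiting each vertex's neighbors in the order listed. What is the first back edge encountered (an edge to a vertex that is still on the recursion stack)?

4->6

DFS from 6 (visiting each vertex's neighbors in the order listed); mark gray on enter, black on exit:
6 gray
  2 gray
    7 gray
      8 gray
      8 black
    7 black
  2 black
  5 gray
    5→7: 7 black — skip
  5 black
  3 gray
    4 gray
      4→6: 6 is gray → back edge
First back edge: 4 → 6.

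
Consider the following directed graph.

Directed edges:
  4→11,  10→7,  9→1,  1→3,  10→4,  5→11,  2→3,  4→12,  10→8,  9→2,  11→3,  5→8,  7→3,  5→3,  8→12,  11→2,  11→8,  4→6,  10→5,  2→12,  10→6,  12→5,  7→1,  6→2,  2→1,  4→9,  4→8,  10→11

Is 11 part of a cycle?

11 is on a cycle iff 11 can reach itself via ≥1 edge.
11 → 2 → 12 → 5 → 11 — yes.

Yes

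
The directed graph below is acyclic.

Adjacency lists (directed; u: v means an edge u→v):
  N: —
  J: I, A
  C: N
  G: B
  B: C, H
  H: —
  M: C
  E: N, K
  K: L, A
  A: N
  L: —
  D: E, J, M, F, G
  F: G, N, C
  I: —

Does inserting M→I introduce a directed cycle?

No

Adding M→I creates a cycle iff I can already reach M.
Explore from I: no path reaches M. The graph stays acyclic.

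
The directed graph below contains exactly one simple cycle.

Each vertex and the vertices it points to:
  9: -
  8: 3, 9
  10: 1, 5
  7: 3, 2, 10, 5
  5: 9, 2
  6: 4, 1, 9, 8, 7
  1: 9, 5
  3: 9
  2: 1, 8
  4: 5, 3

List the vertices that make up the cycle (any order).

DFS with gray/black marking from 2:
2 gray
  1 gray
    9 gray
    9 black
    5 gray
      5→9: 9 black — skip
      5→2: 2 is gray → back edge
Back edge closes the cycle 2 → 1 → 5 → 2; its vertices are {1, 2, 5}.

1, 2, 5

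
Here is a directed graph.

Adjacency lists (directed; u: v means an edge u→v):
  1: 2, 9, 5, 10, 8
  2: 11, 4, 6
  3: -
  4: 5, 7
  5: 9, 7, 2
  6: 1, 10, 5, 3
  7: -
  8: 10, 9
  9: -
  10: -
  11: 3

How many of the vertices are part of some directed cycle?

5

A vertex is on a directed cycle iff it belongs to a strongly connected component of size ≥ 2 (or has a self-loop).
The vertices on cycles are {1, 2, 4, 5, 6} — 5 in total.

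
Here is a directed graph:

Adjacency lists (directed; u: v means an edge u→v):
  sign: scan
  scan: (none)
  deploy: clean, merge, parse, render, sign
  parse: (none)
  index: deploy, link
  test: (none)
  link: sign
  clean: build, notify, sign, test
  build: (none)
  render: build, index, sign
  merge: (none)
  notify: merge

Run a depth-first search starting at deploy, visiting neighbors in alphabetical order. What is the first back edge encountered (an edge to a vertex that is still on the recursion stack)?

index->deploy

DFS from deploy (visiting neighbors in alphabetical order); mark gray on enter, black on exit:
deploy gray
  clean gray
    build gray
    build black
    notify gray
      merge gray
      merge black
    notify black
    sign gray
      scan gray
      scan black
    sign black
    test gray
    test black
  clean black
  deploy→merge: merge black — skip
  parse gray
  parse black
  render gray
    render→build: build black — skip
    index gray
      index→deploy: deploy is gray → back edge
First back edge: index → deploy.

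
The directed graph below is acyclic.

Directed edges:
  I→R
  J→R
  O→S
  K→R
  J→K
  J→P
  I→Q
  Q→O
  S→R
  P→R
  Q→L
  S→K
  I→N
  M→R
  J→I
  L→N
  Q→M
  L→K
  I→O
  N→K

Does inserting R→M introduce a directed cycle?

Yes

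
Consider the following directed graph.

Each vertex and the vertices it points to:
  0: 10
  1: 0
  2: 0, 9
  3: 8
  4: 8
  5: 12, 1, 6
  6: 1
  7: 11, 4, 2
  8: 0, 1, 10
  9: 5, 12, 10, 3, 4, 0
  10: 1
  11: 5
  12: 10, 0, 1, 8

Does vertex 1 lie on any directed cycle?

Yes

1 is on a cycle iff 1 can reach itself via ≥1 edge.
1 → 0 → 10 → 1 — yes.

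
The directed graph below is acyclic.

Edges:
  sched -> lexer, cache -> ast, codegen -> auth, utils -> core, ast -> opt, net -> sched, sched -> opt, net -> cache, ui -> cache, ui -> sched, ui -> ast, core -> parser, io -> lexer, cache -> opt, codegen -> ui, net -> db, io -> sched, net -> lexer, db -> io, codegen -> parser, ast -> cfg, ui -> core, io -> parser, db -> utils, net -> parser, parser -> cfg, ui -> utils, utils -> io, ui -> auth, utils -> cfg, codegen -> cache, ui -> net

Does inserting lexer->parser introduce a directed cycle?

Adding lexer→parser creates a cycle iff parser can already reach lexer.
Explore from parser: no path reaches lexer. The graph stays acyclic.

No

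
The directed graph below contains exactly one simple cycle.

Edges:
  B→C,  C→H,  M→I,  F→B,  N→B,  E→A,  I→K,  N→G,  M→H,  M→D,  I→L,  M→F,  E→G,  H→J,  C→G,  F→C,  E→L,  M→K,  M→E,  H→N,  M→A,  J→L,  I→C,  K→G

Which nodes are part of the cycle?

B, C, H, N

DFS with gray/black marking from H:
H gray
  J gray
    L gray
    L black
  J black
  N gray
    B gray
      C gray
        C→H: H is gray → back edge
Back edge closes the cycle H → N → B → C → H; its vertices are {B, C, H, N}.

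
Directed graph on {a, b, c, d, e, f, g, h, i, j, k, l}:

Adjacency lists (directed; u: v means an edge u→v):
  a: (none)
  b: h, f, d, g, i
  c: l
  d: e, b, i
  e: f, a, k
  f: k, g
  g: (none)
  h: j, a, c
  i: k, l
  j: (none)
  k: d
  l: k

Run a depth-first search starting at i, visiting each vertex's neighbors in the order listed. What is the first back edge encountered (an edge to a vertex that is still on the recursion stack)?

f->k

DFS from i (visiting each vertex's neighbors in the order listed); mark gray on enter, black on exit:
i gray
  k gray
    d gray
      e gray
        f gray
          f→k: k is gray → back edge
First back edge: f → k.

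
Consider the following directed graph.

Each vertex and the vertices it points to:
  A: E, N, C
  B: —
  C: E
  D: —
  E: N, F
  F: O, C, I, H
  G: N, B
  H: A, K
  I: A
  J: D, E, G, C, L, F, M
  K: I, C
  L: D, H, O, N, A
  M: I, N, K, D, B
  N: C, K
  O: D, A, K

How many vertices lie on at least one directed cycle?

A vertex is on a directed cycle iff it belongs to a strongly connected component of size ≥ 2 (or has a self-loop).
The vertices on cycles are {A, C, E, F, H, I, K, N, O} — 9 in total.

9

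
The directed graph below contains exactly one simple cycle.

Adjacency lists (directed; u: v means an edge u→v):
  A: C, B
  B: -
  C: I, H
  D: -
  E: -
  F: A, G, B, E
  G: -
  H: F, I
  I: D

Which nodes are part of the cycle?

A, C, F, H

DFS with gray/black marking from H:
H gray
  F gray
    A gray
      C gray
        I gray
          D gray
          D black
        I black
        C→H: H is gray → back edge
Back edge closes the cycle H → F → A → C → H; its vertices are {A, C, F, H}.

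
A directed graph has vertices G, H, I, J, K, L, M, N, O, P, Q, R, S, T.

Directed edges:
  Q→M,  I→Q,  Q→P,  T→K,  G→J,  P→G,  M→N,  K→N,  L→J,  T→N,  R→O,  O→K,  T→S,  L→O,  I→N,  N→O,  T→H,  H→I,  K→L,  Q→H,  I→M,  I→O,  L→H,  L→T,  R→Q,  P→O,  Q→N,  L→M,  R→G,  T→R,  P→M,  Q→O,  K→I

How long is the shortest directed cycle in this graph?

3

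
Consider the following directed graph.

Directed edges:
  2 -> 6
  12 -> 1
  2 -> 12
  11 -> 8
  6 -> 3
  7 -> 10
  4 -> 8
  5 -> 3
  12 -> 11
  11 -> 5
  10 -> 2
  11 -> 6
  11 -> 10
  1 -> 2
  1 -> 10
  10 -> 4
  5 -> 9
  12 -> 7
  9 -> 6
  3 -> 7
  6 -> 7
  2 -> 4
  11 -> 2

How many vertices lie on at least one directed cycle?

A vertex is on a directed cycle iff it belongs to a strongly connected component of size ≥ 2 (or has a self-loop).
The vertices on cycles are {1, 2, 3, 5, 6, 7, 9, 10, 11, 12} — 10 in total.

10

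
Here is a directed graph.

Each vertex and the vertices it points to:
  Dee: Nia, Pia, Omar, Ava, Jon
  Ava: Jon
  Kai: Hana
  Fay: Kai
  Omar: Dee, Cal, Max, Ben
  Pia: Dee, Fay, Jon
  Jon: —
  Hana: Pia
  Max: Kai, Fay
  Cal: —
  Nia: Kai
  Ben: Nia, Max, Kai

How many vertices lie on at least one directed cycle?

A vertex is on a directed cycle iff it belongs to a strongly connected component of size ≥ 2 (or has a self-loop).
The vertices on cycles are {Ben, Dee, Fay, Kai, Max, Nia, Pia, Hana, Omar} — 9 in total.

9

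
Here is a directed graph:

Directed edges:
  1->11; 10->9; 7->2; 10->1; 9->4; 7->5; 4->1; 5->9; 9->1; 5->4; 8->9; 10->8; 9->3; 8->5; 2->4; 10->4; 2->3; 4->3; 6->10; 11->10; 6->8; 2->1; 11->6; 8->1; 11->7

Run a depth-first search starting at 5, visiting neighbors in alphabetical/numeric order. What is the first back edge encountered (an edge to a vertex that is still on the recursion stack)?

8->1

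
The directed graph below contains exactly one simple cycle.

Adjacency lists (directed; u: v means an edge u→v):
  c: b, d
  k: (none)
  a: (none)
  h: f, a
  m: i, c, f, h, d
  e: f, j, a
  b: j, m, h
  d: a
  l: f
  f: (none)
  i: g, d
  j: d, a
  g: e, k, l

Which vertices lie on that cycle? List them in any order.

DFS with gray/black marking from b:
b gray
  j gray
    d gray
      a gray
      a black
    d black
    j→a: a black — skip
  j black
  m gray
    i gray
      g gray
        e gray
          f gray
          f black
          e→j: j black — skip
          e→a: a black — skip
        e black
        k gray
        k black
        l gray
          l→f: f black — skip
        l black
      g black
      i→d: d black — skip
    i black
    c gray
      c→b: b is gray → back edge
Back edge closes the cycle b → m → c → b; its vertices are {b, c, m}.

b, c, m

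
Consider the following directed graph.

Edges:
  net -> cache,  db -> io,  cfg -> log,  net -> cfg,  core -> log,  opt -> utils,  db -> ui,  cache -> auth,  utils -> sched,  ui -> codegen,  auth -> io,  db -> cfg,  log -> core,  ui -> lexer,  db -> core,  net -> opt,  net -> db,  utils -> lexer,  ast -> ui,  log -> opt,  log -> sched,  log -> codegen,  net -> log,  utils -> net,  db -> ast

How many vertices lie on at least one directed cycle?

A vertex is on a directed cycle iff it belongs to a strongly connected component of size ≥ 2 (or has a self-loop).
The vertices on cycles are {db, cfg, log, net, opt, core, utils} — 7 in total.

7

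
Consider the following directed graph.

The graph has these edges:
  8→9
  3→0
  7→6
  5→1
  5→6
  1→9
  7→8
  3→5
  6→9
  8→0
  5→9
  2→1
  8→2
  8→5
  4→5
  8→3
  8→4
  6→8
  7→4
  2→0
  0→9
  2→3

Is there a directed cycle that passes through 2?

2 is on a cycle iff 2 can reach itself via ≥1 edge.
2 → 3 → 5 → 6 → 8 → 2 — yes.

Yes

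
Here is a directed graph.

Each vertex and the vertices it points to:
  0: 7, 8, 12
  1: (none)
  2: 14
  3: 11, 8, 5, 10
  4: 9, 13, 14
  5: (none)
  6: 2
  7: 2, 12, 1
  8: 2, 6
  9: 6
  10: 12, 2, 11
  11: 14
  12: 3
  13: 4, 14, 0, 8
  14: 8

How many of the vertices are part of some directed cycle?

9

A vertex is on a directed cycle iff it belongs to a strongly connected component of size ≥ 2 (or has a self-loop).
The vertices on cycles are {2, 3, 4, 6, 8, 10, 12, 13, 14} — 9 in total.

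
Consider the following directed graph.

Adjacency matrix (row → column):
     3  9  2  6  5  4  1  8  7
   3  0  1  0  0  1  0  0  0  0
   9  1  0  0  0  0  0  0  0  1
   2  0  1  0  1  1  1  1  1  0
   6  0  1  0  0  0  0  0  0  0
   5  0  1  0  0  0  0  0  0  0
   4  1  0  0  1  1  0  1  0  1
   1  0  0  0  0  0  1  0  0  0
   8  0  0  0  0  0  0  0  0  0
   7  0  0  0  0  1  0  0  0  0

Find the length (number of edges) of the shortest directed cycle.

2

For each vertex v, BFS finds the shortest path from v back to v.
The shortest such closed walk is 1 → 4 → 1, length 2.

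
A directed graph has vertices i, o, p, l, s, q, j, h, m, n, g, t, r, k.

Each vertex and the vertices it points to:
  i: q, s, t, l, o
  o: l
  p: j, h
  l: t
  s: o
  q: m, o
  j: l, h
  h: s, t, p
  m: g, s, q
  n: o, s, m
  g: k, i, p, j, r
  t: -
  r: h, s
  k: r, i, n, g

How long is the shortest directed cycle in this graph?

For each vertex v, BFS finds the shortest path from v back to v.
The shortest such closed walk is m → q → m, length 2.

2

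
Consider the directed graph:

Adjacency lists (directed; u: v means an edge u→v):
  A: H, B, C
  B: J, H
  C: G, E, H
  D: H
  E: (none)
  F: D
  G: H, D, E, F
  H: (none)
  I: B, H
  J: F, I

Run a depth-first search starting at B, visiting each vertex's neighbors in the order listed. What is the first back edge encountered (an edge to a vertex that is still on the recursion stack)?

I->B

DFS from B (visiting each vertex's neighbors in the order listed); mark gray on enter, black on exit:
B gray
  J gray
    F gray
      D gray
        H gray
        H black
      D black
    F black
    I gray
      I→B: B is gray → back edge
First back edge: I → B.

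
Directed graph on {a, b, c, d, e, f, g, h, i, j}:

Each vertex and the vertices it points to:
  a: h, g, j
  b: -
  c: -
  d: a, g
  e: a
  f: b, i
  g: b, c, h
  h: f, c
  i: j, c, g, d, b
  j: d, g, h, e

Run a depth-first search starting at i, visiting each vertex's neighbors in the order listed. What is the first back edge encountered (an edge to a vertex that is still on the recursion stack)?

f→i

DFS from i (visiting each vertex's neighbors in the order listed); mark gray on enter, black on exit:
i gray
  j gray
    d gray
      a gray
        h gray
          f gray
            b gray
            b black
            f→i: i is gray → back edge
First back edge: f → i.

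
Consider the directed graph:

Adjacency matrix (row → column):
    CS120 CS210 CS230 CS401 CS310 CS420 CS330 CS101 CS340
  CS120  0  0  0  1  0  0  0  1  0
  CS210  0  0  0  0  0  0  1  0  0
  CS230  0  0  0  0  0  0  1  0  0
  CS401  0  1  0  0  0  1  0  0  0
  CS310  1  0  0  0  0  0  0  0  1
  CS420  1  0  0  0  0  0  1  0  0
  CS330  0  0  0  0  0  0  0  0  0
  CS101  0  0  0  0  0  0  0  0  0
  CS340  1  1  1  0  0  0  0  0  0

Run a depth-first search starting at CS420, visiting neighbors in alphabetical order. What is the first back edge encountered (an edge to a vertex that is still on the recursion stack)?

CS401→CS420

DFS from CS420 (visiting neighbors in alphabetical order); mark gray on enter, black on exit:
CS420 gray
  CS120 gray
    CS101 gray
    CS101 black
    CS401 gray
      CS210 gray
        CS330 gray
        CS330 black
      CS210 black
      CS401→CS420: CS420 is gray → back edge
First back edge: CS401 → CS420.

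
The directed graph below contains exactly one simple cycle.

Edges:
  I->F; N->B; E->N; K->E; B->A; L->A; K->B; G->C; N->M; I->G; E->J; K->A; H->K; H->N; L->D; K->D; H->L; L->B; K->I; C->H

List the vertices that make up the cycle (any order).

C, G, H, I, K

DFS with gray/black marking from H:
H gray
  L gray
    D gray
    D black
    A gray
    A black
    B gray
      B→A: A black — skip
    B black
  L black
  N gray
    N→B: B black — skip
    M gray
    M black
  N black
  K gray
    E gray
      E→N: N black — skip
      J gray
      J black
    E black
    K→A: A black — skip
    I gray
      F gray
      F black
      G gray
        C gray
          C→H: H is gray → back edge
Back edge closes the cycle H → K → I → G → C → H; its vertices are {C, G, H, I, K}.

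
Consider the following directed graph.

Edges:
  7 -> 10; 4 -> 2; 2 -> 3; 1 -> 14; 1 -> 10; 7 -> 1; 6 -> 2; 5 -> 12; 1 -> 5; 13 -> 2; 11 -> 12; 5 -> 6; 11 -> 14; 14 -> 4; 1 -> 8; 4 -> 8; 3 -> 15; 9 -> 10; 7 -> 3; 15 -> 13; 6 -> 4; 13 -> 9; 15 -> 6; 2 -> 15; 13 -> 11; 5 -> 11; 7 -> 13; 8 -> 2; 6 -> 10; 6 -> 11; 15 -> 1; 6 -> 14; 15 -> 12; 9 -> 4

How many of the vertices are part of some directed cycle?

A vertex is on a directed cycle iff it belongs to a strongly connected component of size ≥ 2 (or has a self-loop).
The vertices on cycles are {1, 2, 3, 4, 5, 6, 8, 9, 11, 13, 14, 15} — 12 in total.

12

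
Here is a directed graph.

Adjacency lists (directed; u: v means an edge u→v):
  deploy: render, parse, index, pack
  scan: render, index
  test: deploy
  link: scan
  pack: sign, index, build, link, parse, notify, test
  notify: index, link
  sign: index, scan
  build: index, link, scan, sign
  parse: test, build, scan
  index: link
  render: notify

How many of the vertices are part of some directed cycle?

A vertex is on a directed cycle iff it belongs to a strongly connected component of size ≥ 2 (or has a self-loop).
The vertices on cycles are {link, pack, scan, test, index, parse, deploy, notify, render} — 9 in total.

9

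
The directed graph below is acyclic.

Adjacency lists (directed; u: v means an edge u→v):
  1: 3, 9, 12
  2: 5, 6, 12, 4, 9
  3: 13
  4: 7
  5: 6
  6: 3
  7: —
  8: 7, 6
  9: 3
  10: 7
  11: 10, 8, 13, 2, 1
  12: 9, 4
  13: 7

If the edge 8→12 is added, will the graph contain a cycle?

Adding 8→12 creates a cycle iff 12 can already reach 8.
Explore from 12: no path reaches 8. The graph stays acyclic.

No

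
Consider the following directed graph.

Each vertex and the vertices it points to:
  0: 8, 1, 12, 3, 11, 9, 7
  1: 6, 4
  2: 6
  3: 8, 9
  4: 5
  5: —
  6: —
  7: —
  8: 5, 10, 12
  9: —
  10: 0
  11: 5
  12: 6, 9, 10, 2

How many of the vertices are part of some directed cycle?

5

A vertex is on a directed cycle iff it belongs to a strongly connected component of size ≥ 2 (or has a self-loop).
The vertices on cycles are {0, 3, 8, 10, 12} — 5 in total.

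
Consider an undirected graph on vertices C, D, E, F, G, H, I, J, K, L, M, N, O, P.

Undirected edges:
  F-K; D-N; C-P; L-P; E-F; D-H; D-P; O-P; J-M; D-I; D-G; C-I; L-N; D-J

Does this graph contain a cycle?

Yes

DFS, tracking each vertex's parent; an edge to a visited non-parent vertex closes a cycle.
Start from D:
visit D (parent –)
  visit N (parent D)
    N–D: parent, skip
    visit L (parent N)
      visit P (parent L)
        visit C (parent P)
          visit I (parent C)
            I–D: D visited and ≠ parent → cycle
Cycle: D – N – L – P – C – I – D.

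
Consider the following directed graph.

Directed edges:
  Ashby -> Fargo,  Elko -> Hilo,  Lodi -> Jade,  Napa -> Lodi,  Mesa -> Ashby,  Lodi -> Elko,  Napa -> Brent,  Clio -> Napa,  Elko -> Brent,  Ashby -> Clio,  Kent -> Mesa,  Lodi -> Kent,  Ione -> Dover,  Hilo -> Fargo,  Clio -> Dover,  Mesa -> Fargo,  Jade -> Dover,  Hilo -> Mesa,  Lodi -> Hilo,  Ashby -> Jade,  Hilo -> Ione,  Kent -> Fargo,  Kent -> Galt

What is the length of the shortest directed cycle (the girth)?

For each vertex v, BFS finds the shortest path from v back to v.
The shortest such closed walk is Napa → Lodi → Hilo → Mesa → Ashby → Clio → Napa, length 6.

6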